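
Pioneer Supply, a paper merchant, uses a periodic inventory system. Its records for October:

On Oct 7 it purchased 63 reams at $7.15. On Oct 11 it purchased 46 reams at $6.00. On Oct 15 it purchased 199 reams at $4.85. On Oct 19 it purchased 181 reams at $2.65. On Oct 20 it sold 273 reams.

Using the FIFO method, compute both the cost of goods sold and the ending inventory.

COGS = $1,521.85; ending inventory = $649.40

Oct 20, 273 sold [FIFO — oldest first]: 63 @ $7.15 + 46 @ $6.00 + 164 @ $4.85 = $1,521.85
Ending inventory: 35 @ $4.85 + 181 @ $2.65 = $649.40
Check: goods available $2,171.25 = COGS $1,521.85 + ending $649.40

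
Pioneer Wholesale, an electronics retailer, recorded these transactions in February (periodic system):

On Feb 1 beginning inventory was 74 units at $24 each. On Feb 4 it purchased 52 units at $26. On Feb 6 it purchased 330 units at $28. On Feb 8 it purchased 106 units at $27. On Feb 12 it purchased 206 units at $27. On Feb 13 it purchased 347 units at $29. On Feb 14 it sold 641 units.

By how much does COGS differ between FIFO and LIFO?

$638

FIFO COGS: 74 @ $24 + 52 @ $26 + 330 @ $28 + 106 @ $27 + 79 @ $27 = $17,363
LIFO COGS: 347 @ $29 + 206 @ $27 + 88 @ $27 = $18,001
Difference = |$17,363 − $18,001| = $638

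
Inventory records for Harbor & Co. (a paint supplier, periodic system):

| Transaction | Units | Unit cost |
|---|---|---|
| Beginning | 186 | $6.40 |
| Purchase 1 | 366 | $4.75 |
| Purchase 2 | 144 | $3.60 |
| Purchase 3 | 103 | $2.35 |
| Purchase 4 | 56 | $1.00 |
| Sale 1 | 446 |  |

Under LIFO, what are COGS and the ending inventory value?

COGS = $1,495.70; ending inventory = $2,249.65

Sale 1 (446) [LIFO — newest first]: 56 @ $1.00 + 103 @ $2.35 + 144 @ $3.60 + 143 @ $4.75 = $1,495.70
Ending inventory: 186 @ $6.40 + 223 @ $4.75 = $2,249.65
Check: goods available $3,745.35 = COGS $1,495.70 + ending $2,249.65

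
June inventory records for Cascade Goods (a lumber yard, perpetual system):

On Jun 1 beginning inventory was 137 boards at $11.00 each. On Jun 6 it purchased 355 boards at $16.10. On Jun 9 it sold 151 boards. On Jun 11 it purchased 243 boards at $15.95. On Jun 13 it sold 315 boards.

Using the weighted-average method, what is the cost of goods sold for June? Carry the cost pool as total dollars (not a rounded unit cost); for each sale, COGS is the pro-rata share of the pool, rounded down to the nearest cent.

COGS = $7,007.29

After Jun 1: 137 on hand, pool $1,507.00 (≈ $11.0000 each)
After Jun 6: 492 on hand, pool $7,222.50 (≈ $14.6799 each)
Jun 9, sell 151: 151/492 × $7,222.50 → $2,216.66
After Jun 11: 584 on hand, pool $8,881.69 (≈ $15.2084 each)
Jun 13, sell 315: 315/584 × $8,881.69 → $4,790.63
Total COGS = $2,216.66 + $4,790.63 = $7,007.29
Ending inventory (cost pool remaining) = $4,091.06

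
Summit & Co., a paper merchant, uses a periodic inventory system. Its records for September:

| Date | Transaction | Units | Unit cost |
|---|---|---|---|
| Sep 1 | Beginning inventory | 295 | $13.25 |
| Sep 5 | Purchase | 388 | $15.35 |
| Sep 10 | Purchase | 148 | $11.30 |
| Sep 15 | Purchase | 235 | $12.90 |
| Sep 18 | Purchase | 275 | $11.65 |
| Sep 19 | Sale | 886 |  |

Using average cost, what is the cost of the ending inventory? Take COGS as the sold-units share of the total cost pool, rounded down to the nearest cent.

Sep 19, sell 886: 886/1341 × $17,772.20 → $11,742.10
Ending inventory (cost pool remaining) = $6,030.10

Ending inventory = $6,030.10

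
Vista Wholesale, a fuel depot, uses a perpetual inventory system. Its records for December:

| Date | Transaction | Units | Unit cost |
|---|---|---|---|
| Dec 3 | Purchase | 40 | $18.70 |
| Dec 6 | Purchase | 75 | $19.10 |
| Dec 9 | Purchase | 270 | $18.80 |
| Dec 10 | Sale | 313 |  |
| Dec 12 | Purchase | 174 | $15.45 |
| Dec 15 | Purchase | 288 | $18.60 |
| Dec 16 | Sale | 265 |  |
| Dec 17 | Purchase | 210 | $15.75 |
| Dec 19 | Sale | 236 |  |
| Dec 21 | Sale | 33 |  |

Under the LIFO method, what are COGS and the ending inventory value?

Dec 10, 313 sold [LIFO — newest first]: 270 @ $18.80 + 43 @ $19.10 = $5,897.30
Dec 16, 265 sold [LIFO — newest first]: 265 @ $18.60 = $4,929.00
Dec 19, 236 sold [LIFO — newest first]: 210 @ $15.75 + 23 @ $18.60 + 3 @ $15.45 = $3,781.65
Dec 21, 33 sold [LIFO — newest first]: 33 @ $15.45 = $509.85
Total COGS = $5,897.30 + $4,929.00 + $3,781.65 + $509.85 = $15,117.80
Ending inventory: 40 @ $18.70 + 32 @ $19.10 + 138 @ $15.45 = $3,491.30

COGS = $15,117.80; ending inventory = $3,491.30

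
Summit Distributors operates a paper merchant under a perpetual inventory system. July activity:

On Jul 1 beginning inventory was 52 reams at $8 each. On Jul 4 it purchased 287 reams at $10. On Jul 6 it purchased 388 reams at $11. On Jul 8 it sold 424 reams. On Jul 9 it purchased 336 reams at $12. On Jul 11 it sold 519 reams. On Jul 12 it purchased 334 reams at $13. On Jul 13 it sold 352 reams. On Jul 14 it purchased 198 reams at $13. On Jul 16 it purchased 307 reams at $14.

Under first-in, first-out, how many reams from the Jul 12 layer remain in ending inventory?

Jul 8, 424 sold [FIFO — oldest first]: 52 @ $8 + 287 @ $10 + 85 @ $11 = $4,221
Jul 11, 519 sold [FIFO — oldest first]: 303 @ $11 + 216 @ $12 = $5,925
Jul 13, 352 sold [FIFO — oldest first]: 120 @ $12 + 232 @ $13 = $4,456
Total COGS = $4,221 + $5,925 + $4,456 = $14,602
Ending inventory: 102 @ $13 + 198 @ $13 + 307 @ $14 = $8,198

102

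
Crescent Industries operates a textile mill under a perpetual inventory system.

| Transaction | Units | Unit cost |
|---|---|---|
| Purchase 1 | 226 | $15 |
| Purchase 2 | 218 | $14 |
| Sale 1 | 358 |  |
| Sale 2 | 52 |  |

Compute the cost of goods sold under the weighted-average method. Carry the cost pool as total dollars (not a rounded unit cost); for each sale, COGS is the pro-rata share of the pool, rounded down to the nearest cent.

COGS = $5,948.69

After Purchase 1: 226 on hand, pool $3,390.00 (≈ $15.0000 each)
After Purchase 2: 444 on hand, pool $6,442.00 (≈ $14.5090 each)
Sale 1, sell 358: 358/444 × $6,442.00 → $5,194.22
Sale 2, sell 52: 52/86 × $1,247.78 → $754.47
Total COGS = $5,194.22 + $754.47 = $5,948.69
Ending inventory (cost pool remaining) = $493.31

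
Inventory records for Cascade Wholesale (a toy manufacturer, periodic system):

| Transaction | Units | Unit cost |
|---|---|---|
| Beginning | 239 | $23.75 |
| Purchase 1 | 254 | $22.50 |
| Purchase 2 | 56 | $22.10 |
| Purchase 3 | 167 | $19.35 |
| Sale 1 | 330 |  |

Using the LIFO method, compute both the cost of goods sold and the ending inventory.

COGS = $6,876.55; ending inventory = $8,983.75

Sale 1 (330) [LIFO — newest first]: 167 @ $19.35 + 56 @ $22.10 + 107 @ $22.50 = $6,876.55
Ending inventory: 239 @ $23.75 + 147 @ $22.50 = $8,983.75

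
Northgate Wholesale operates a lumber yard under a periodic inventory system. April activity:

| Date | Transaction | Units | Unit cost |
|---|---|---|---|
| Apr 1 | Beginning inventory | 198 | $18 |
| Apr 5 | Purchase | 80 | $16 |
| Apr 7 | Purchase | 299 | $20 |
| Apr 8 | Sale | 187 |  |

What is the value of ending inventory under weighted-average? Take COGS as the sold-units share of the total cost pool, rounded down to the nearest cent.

Ending inventory = $7,316.05

Apr 8, sell 187: 187/577 × $10,824.00 → $3,507.95
Ending inventory (cost pool remaining) = $7,316.05
Check: goods available $10,824.00 = COGS $3,507.95 + ending $7,316.05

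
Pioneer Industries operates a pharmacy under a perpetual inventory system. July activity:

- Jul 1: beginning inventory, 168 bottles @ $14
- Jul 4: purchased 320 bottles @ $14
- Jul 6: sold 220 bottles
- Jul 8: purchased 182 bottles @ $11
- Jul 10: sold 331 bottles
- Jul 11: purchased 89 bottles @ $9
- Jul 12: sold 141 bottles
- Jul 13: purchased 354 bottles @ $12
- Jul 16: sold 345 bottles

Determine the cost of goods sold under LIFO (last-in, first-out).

Jul 6, 220 sold [LIFO — newest first]: 220 @ $14 = $3,080
Jul 10, 331 sold [LIFO — newest first]: 182 @ $11 + 100 @ $14 + 49 @ $14 = $4,088
Jul 12, 141 sold [LIFO — newest first]: 89 @ $9 + 52 @ $14 = $1,529
Jul 16, 345 sold [LIFO — newest first]: 345 @ $12 = $4,140
Total COGS = $3,080 + $4,088 + $1,529 + $4,140 = $12,837
Ending inventory: 67 @ $14 + 9 @ $12 = $1,046
Check: goods available $13,883 = COGS $12,837 + ending $1,046

COGS = $12,837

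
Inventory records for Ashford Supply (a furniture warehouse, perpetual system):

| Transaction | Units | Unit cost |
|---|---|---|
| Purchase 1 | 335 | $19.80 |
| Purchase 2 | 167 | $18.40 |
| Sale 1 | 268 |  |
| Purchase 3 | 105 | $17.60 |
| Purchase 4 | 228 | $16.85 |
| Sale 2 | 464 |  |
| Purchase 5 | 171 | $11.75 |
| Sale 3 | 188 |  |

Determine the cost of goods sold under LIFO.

COGS = $15,702.05

Sale 1 (268) [LIFO — newest first]: 167 @ $18.40 + 101 @ $19.80 = $5,072.60
Sale 2 (464) [LIFO — newest first]: 228 @ $16.85 + 105 @ $17.60 + 131 @ $19.80 = $8,283.60
Sale 3 (188) [LIFO — newest first]: 171 @ $11.75 + 17 @ $19.80 = $2,345.85
Total COGS = $5,072.60 + $8,283.60 + $2,345.85 = $15,702.05
Ending inventory: 86 @ $19.80 = $1,702.80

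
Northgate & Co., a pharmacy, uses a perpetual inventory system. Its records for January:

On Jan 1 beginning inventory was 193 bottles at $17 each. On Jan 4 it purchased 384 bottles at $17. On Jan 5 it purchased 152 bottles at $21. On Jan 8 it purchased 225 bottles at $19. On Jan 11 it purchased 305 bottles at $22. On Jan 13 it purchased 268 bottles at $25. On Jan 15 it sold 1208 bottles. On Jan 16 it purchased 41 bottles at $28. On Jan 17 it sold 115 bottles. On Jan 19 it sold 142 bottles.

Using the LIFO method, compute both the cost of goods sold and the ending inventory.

COGS = $30,083; ending inventory = $1,751

Jan 15, 1208 sold [LIFO — newest first]: 268 @ $25 + 305 @ $22 + 225 @ $19 + 152 @ $21 + 258 @ $17 = $25,263
Jan 17, 115 sold [LIFO — newest first]: 41 @ $28 + 74 @ $17 = $2,406
Jan 19, 142 sold [LIFO — newest first]: 52 @ $17 + 90 @ $17 = $2,414
Total COGS = $25,263 + $2,406 + $2,414 = $30,083
Ending inventory: 103 @ $17 = $1,751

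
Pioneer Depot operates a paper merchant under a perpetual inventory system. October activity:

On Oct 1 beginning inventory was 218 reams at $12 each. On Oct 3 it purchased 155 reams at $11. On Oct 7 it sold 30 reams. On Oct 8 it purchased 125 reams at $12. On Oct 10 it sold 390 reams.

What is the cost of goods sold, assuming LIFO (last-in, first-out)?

Oct 7, 30 sold [LIFO — newest first]: 30 @ $11 = $330
Oct 10, 390 sold [LIFO — newest first]: 125 @ $12 + 125 @ $11 + 140 @ $12 = $4,555
Total COGS = $330 + $4,555 = $4,885
Ending inventory: 78 @ $12 = $936

COGS = $4,885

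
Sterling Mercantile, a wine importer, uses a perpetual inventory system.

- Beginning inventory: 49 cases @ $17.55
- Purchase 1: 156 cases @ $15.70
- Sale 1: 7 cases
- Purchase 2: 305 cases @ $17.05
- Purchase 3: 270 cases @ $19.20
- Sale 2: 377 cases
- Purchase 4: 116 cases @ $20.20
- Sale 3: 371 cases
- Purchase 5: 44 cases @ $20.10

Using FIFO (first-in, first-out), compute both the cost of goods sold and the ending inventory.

Sale 1 (7) [FIFO — oldest first]: 7 @ $17.55 = $122.85
Sale 2 (377) [FIFO — oldest first]: 42 @ $17.55 + 156 @ $15.70 + 179 @ $17.05 = $6,238.25
Sale 3 (371) [FIFO — oldest first]: 126 @ $17.05 + 245 @ $19.20 = $6,852.30
Total COGS = $122.85 + $6,238.25 + $6,852.30 = $13,213.40
Ending inventory: 25 @ $19.20 + 116 @ $20.20 + 44 @ $20.10 = $3,707.60
Check: goods available $16,921.00 = COGS $13,213.40 + ending $3,707.60

COGS = $13,213.40; ending inventory = $3,707.60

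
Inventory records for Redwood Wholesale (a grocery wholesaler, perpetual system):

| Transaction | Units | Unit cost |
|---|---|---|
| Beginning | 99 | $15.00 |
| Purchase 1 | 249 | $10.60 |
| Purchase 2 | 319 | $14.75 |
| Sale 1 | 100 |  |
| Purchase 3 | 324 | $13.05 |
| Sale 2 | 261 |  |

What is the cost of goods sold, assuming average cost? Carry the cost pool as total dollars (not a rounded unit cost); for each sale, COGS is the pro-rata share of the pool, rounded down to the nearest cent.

COGS = $4,761.03

After Beginning: 99 on hand, pool $1,485.00 (≈ $15.0000 each)
After Purchase 1: 348 on hand, pool $4,124.40 (≈ $11.8517 each)
After Purchase 2: 667 on hand, pool $8,829.65 (≈ $13.2379 each)
Sale 1, sell 100: 100/667 × $8,829.65 → $1,323.78
After Purchase 3: 891 on hand, pool $11,734.07 (≈ $13.1696 each)
Sale 2, sell 261: 261/891 × $11,734.07 → $3,437.25
Total COGS = $1,323.78 + $3,437.25 = $4,761.03
Ending inventory (cost pool remaining) = $8,296.82
Check: goods available $13,057.85 = COGS $4,761.03 + ending $8,296.82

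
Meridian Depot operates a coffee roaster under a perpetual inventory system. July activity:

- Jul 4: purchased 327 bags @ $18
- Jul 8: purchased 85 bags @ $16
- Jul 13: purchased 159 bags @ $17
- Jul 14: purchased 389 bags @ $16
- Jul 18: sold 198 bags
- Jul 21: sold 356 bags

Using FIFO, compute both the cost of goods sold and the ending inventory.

COGS = $9,660; ending inventory = $6,513

Jul 18, 198 sold [FIFO — oldest first]: 198 @ $18 = $3,564
Jul 21, 356 sold [FIFO — oldest first]: 129 @ $18 + 85 @ $16 + 142 @ $17 = $6,096
Total COGS = $3,564 + $6,096 = $9,660
Ending inventory: 17 @ $17 + 389 @ $16 = $6,513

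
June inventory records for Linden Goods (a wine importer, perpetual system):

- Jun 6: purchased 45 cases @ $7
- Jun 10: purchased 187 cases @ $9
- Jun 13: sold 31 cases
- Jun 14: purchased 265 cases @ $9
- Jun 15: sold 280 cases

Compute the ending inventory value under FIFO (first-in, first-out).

Ending inventory = $1,674

Jun 13, 31 sold [FIFO — oldest first]: 31 @ $7 = $217
Jun 15, 280 sold [FIFO — oldest first]: 14 @ $7 + 187 @ $9 + 79 @ $9 = $2,492
Total COGS = $217 + $2,492 = $2,709
Ending inventory: 186 @ $9 = $1,674
Check: goods available $4,383 = COGS $2,709 + ending $1,674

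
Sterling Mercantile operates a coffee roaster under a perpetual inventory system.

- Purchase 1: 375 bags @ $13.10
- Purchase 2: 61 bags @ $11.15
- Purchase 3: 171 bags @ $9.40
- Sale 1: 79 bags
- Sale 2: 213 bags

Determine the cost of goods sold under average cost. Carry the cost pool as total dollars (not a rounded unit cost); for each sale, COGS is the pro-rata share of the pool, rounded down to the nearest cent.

After Purchase 1: 375 on hand, pool $4,912.50 (≈ $13.1000 each)
After Purchase 2: 436 on hand, pool $5,592.65 (≈ $12.8272 each)
After Purchase 3: 607 on hand, pool $7,200.05 (≈ $11.8617 each)
Sale 1, sell 79: 79/607 × $7,200.05 → $937.07
Sale 2, sell 213: 213/528 × $6,262.98 → $2,526.54
Total COGS = $937.07 + $2,526.54 = $3,463.61
Ending inventory (cost pool remaining) = $3,736.44

COGS = $3,463.61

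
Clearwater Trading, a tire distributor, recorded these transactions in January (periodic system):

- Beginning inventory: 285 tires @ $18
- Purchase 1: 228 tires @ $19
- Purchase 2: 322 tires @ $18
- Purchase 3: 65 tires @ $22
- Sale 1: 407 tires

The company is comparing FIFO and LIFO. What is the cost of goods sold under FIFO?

COGS = $7,448

FIFO COGS: 285 @ $18 + 122 @ $19 = $7,448
LIFO COGS: 65 @ $22 + 322 @ $18 + 20 @ $19 = $7,606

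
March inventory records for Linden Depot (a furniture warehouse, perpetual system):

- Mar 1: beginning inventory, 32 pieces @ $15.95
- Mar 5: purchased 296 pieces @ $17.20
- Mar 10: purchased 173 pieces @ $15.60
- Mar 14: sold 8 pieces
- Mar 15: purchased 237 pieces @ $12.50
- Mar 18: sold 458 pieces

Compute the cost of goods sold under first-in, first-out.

Mar 14, 8 sold [FIFO — oldest first]: 8 @ $15.95 = $127.60
Mar 18, 458 sold [FIFO — oldest first]: 24 @ $15.95 + 296 @ $17.20 + 138 @ $15.60 = $7,626.80
Total COGS = $127.60 + $7,626.80 = $7,754.40
Ending inventory: 35 @ $15.60 + 237 @ $12.50 = $3,508.50

COGS = $7,754.40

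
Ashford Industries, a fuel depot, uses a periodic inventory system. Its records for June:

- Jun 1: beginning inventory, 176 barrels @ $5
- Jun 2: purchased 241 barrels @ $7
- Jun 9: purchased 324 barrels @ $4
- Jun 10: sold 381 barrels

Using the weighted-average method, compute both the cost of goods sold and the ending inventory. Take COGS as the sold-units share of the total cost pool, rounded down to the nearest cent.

Jun 10, sell 381: 381/741 × $3,863.00 → $1,986.23
Ending inventory (cost pool remaining) = $1,876.77

COGS = $1,986.23; ending inventory = $1,876.77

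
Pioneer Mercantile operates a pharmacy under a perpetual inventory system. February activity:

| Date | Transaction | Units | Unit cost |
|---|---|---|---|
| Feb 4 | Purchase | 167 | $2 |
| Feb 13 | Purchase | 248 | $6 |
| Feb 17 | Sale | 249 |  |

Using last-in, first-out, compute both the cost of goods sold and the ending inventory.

Feb 17, 249 sold [LIFO — newest first]: 248 @ $6 + 1 @ $2 = $1,490
Ending inventory: 166 @ $2 = $332
Check: goods available $1,822 = COGS $1,490 + ending $332

COGS = $1,490; ending inventory = $332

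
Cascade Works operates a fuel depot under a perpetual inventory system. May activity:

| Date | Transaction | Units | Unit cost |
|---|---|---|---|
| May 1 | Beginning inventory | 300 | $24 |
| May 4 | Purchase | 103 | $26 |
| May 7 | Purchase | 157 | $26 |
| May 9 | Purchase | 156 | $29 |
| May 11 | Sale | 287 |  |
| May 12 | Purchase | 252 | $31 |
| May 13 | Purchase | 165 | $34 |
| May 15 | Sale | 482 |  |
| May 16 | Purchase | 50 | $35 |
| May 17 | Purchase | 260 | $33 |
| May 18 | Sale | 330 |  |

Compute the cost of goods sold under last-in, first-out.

COGS = $33,892

May 11, 287 sold [LIFO — newest first]: 156 @ $29 + 131 @ $26 = $7,930
May 15, 482 sold [LIFO — newest first]: 165 @ $34 + 252 @ $31 + 26 @ $26 + 39 @ $26 = $15,112
May 18, 330 sold [LIFO — newest first]: 260 @ $33 + 50 @ $35 + 20 @ $26 = $10,850
Total COGS = $7,930 + $15,112 + $10,850 = $33,892
Ending inventory: 300 @ $24 + 44 @ $26 = $8,344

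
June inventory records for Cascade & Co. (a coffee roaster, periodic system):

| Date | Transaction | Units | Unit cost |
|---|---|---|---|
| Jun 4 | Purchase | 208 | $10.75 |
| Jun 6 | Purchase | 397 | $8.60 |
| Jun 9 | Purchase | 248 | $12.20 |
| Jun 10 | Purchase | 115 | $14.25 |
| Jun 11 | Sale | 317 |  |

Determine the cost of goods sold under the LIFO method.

COGS = $4,103.15

Jun 11, 317 sold [LIFO — newest first]: 115 @ $14.25 + 202 @ $12.20 = $4,103.15
Ending inventory: 208 @ $10.75 + 397 @ $8.60 + 46 @ $12.20 = $6,211.40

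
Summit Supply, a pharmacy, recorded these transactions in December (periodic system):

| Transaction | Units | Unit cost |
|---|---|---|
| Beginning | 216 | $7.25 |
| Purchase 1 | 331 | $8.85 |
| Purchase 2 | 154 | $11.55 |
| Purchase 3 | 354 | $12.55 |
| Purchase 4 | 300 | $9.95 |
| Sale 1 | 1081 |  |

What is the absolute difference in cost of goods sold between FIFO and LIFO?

FIFO COGS: 216 @ $7.25 + 331 @ $8.85 + 154 @ $11.55 + 354 @ $12.55 + 26 @ $9.95 = $10,975.45
LIFO COGS: 300 @ $9.95 + 354 @ $12.55 + 154 @ $11.55 + 273 @ $8.85 = $11,622.45
Difference = |$10,975.45 − $11,622.45| = $647.00

$647.00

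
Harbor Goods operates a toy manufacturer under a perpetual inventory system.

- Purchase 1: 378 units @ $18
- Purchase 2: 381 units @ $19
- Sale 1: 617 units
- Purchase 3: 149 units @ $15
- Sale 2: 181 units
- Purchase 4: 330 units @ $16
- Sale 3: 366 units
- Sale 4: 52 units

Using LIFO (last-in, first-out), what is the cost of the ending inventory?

Sale 1 (617) [LIFO — newest first]: 381 @ $19 + 236 @ $18 = $11,487
Sale 2 (181) [LIFO — newest first]: 149 @ $15 + 32 @ $18 = $2,811
Sale 3 (366) [LIFO — newest first]: 330 @ $16 + 36 @ $18 = $5,928
Sale 4 (52) [LIFO — newest first]: 52 @ $18 = $936
Total COGS = $11,487 + $2,811 + $5,928 + $936 = $21,162
Ending inventory: 22 @ $18 = $396
Check: goods available $21,558 = COGS $21,162 + ending $396

Ending inventory = $396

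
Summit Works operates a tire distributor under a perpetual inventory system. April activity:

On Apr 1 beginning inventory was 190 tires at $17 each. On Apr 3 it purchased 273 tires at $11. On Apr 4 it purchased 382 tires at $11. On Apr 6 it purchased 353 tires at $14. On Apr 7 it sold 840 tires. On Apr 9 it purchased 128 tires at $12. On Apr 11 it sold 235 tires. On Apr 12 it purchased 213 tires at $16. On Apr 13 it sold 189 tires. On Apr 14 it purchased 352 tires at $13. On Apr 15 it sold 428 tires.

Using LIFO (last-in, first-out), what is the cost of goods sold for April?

Apr 7, 840 sold [LIFO — newest first]: 353 @ $14 + 382 @ $11 + 105 @ $11 = $10,299
Apr 11, 235 sold [LIFO — newest first]: 128 @ $12 + 107 @ $11 = $2,713
Apr 13, 189 sold [LIFO — newest first]: 189 @ $16 = $3,024
Apr 15, 428 sold [LIFO — newest first]: 352 @ $13 + 24 @ $16 + 52 @ $11 = $5,532
Total COGS = $10,299 + $2,713 + $3,024 + $5,532 = $21,568
Ending inventory: 190 @ $17 + 9 @ $11 = $3,329

COGS = $21,568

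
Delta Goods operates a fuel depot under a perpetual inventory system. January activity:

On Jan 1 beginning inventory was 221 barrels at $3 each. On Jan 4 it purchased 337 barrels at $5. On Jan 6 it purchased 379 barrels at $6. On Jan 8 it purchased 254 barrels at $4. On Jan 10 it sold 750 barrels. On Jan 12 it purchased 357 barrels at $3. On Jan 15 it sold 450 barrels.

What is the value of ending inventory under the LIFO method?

Jan 10, 750 sold [LIFO — newest first]: 254 @ $4 + 379 @ $6 + 117 @ $5 = $3,875
Jan 15, 450 sold [LIFO — newest first]: 357 @ $3 + 93 @ $5 = $1,536
Total COGS = $3,875 + $1,536 = $5,411
Ending inventory: 221 @ $3 + 127 @ $5 = $1,298

Ending inventory = $1,298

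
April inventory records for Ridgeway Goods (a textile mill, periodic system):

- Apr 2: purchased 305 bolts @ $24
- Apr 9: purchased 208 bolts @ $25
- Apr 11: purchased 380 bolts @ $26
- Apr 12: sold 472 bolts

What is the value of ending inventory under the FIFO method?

Apr 12, 472 sold [FIFO — oldest first]: 305 @ $24 + 167 @ $25 = $11,495
Ending inventory: 41 @ $25 + 380 @ $26 = $10,905

Ending inventory = $10,905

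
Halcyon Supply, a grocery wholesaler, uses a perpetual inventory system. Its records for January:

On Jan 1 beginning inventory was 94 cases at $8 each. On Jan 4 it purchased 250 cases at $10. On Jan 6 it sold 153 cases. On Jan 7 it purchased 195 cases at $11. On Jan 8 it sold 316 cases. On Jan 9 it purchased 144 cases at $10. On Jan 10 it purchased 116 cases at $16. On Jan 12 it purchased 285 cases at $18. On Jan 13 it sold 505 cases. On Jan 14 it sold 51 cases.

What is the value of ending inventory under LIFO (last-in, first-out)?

Ending inventory = $472

Jan 6, 153 sold [LIFO — newest first]: 153 @ $10 = $1,530
Jan 8, 316 sold [LIFO — newest first]: 195 @ $11 + 97 @ $10 + 24 @ $8 = $3,307
Jan 13, 505 sold [LIFO — newest first]: 285 @ $18 + 116 @ $16 + 104 @ $10 = $8,026
Jan 14, 51 sold [LIFO — newest first]: 40 @ $10 + 11 @ $8 = $488
Total COGS = $1,530 + $3,307 + $8,026 + $488 = $13,351
Ending inventory: 59 @ $8 = $472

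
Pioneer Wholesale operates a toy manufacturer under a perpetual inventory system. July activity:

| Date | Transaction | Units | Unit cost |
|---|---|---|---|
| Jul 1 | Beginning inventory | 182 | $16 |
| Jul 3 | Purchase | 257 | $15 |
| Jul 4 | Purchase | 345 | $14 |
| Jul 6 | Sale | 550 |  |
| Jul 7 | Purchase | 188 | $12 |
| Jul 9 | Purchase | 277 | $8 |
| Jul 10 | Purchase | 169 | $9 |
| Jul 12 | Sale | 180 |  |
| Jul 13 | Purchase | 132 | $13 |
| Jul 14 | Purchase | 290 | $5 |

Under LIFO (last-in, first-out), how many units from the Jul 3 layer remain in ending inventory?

52

Jul 6, 550 sold [LIFO — newest first]: 345 @ $14 + 205 @ $15 = $7,905
Jul 12, 180 sold [LIFO — newest first]: 169 @ $9 + 11 @ $8 = $1,609
Total COGS = $7,905 + $1,609 = $9,514
Ending inventory: 182 @ $16 + 52 @ $15 + 188 @ $12 + 266 @ $8 + 132 @ $13 + 290 @ $5 = $11,242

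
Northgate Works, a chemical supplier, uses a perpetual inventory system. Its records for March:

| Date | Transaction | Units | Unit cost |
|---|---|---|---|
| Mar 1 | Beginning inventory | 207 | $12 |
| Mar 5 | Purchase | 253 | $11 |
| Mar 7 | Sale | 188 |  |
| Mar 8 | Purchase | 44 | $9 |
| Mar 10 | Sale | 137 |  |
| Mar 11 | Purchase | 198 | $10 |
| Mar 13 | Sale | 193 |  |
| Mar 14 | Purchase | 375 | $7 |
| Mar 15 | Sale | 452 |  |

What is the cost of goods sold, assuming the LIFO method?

COGS = $8,984

Mar 7, 188 sold [LIFO — newest first]: 188 @ $11 = $2,068
Mar 10, 137 sold [LIFO — newest first]: 44 @ $9 + 65 @ $11 + 28 @ $12 = $1,447
Mar 13, 193 sold [LIFO — newest first]: 193 @ $10 = $1,930
Mar 15, 452 sold [LIFO — newest first]: 375 @ $7 + 5 @ $10 + 72 @ $12 = $3,539
Total COGS = $2,068 + $1,447 + $1,930 + $3,539 = $8,984
Ending inventory: 107 @ $12 = $1,284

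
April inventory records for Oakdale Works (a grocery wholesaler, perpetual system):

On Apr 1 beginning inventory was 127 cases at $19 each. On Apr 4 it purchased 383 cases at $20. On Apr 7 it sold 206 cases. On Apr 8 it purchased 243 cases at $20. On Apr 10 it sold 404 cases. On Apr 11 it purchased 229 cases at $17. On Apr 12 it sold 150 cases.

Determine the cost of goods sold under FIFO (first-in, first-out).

Apr 7, 206 sold [FIFO — oldest first]: 127 @ $19 + 79 @ $20 = $3,993
Apr 10, 404 sold [FIFO — oldest first]: 304 @ $20 + 100 @ $20 = $8,080
Apr 12, 150 sold [FIFO — oldest first]: 143 @ $20 + 7 @ $17 = $2,979
Total COGS = $3,993 + $8,080 + $2,979 = $15,052
Ending inventory: 222 @ $17 = $3,774

COGS = $15,052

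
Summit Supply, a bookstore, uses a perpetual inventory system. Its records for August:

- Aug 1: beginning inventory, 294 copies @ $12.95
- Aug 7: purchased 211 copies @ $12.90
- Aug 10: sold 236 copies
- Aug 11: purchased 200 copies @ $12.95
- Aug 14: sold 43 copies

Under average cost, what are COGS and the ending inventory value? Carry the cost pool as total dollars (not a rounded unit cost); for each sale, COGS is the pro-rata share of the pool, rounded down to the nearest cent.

After Aug 1: 294 on hand, pool $3,807.30 (≈ $12.9500 each)
After Aug 7: 505 on hand, pool $6,529.20 (≈ $12.9291 each)
Aug 10, sell 236: 236/505 × $6,529.20 → $3,051.26
After Aug 11: 469 on hand, pool $6,067.94 (≈ $12.9380 each)
Aug 14, sell 43: 43/469 × $6,067.94 → $556.33
Total COGS = $3,051.26 + $556.33 = $3,607.59
Ending inventory (cost pool remaining) = $5,511.61

COGS = $3,607.59; ending inventory = $5,511.61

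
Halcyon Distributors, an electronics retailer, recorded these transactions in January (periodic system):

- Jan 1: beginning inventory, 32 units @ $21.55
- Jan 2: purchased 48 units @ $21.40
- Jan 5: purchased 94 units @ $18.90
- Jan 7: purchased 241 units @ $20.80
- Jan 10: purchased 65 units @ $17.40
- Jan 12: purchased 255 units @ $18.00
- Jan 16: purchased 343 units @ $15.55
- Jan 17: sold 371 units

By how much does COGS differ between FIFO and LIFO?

$1,753.35

FIFO COGS: 32 @ $21.55 + 48 @ $21.40 + 94 @ $18.90 + 197 @ $20.80 = $7,591.00
LIFO COGS: 343 @ $15.55 + 28 @ $18.00 = $5,837.65
Difference = |$7,591.00 − $5,837.65| = $1,753.35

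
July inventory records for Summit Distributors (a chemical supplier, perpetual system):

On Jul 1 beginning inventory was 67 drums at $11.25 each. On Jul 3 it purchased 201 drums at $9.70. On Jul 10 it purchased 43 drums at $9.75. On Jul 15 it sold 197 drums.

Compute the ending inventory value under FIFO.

Ending inventory = $1,107.95

Jul 15, 197 sold [FIFO — oldest first]: 67 @ $11.25 + 130 @ $9.70 = $2,014.75
Ending inventory: 71 @ $9.70 + 43 @ $9.75 = $1,107.95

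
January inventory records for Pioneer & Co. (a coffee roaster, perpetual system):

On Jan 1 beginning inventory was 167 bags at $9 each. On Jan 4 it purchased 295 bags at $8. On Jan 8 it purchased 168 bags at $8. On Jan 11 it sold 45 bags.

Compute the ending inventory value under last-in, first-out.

Ending inventory = $4,847

Jan 11, 45 sold [LIFO — newest first]: 45 @ $8 = $360
Ending inventory: 167 @ $9 + 295 @ $8 + 123 @ $8 = $4,847
Check: goods available $5,207 = COGS $360 + ending $4,847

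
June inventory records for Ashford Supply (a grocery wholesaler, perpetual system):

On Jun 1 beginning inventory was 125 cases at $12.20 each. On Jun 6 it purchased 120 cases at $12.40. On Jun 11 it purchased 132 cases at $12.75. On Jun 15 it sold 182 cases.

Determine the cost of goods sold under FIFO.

Jun 15, 182 sold [FIFO — oldest first]: 125 @ $12.20 + 57 @ $12.40 = $2,231.80
Ending inventory: 63 @ $12.40 + 132 @ $12.75 = $2,464.20

COGS = $2,231.80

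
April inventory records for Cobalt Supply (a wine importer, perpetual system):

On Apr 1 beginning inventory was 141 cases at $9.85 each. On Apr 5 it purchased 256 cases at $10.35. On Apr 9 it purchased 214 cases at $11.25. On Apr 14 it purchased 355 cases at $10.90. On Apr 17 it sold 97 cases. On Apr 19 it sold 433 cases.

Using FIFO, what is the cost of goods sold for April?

COGS = $5,534.70

Apr 17, 97 sold [FIFO — oldest first]: 97 @ $9.85 = $955.45
Apr 19, 433 sold [FIFO — oldest first]: 44 @ $9.85 + 256 @ $10.35 + 133 @ $11.25 = $4,579.25
Total COGS = $955.45 + $4,579.25 = $5,534.70
Ending inventory: 81 @ $11.25 + 355 @ $10.90 = $4,780.75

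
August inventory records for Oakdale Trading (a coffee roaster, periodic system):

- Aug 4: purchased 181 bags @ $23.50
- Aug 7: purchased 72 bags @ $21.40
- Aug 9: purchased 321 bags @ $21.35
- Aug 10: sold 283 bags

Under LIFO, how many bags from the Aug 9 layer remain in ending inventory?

38

Aug 10, 283 sold [LIFO — newest first]: 283 @ $21.35 = $6,042.05
Ending inventory: 181 @ $23.50 + 72 @ $21.40 + 38 @ $21.35 = $6,605.60
Check: goods available $12,647.65 = COGS $6,042.05 + ending $6,605.60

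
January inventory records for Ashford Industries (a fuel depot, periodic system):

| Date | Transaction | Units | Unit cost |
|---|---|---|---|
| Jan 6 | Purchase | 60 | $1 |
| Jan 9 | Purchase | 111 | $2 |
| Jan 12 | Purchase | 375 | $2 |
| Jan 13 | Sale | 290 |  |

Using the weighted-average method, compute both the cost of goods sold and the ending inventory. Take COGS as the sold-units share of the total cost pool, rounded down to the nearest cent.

Jan 13, sell 290: 290/546 × $1,032.00 → $548.13
Ending inventory (cost pool remaining) = $483.87

COGS = $548.13; ending inventory = $483.87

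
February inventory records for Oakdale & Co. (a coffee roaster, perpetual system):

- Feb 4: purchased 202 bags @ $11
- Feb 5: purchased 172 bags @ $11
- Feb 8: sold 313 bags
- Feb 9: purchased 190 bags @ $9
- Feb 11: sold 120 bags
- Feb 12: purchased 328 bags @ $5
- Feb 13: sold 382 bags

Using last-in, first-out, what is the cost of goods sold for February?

Feb 8, 313 sold [LIFO — newest first]: 172 @ $11 + 141 @ $11 = $3,443
Feb 11, 120 sold [LIFO — newest first]: 120 @ $9 = $1,080
Feb 13, 382 sold [LIFO — newest first]: 328 @ $5 + 54 @ $9 = $2,126
Total COGS = $3,443 + $1,080 + $2,126 = $6,649
Ending inventory: 61 @ $11 + 16 @ $9 = $815

COGS = $6,649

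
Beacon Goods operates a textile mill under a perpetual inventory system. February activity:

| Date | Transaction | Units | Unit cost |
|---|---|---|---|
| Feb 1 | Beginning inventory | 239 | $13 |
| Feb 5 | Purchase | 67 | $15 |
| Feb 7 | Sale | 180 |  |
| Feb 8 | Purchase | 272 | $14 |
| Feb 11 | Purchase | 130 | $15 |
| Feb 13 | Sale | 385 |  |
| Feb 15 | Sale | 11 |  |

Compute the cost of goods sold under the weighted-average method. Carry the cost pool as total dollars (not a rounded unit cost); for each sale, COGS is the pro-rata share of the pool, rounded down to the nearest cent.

COGS = $8,007.20

After Feb 1: 239 on hand, pool $3,107.00 (≈ $13.0000 each)
After Feb 5: 306 on hand, pool $4,112.00 (≈ $13.4379 each)
Feb 7, sell 180: 180/306 × $4,112.00 → $2,418.82
After Feb 8: 398 on hand, pool $5,501.18 (≈ $13.8221 each)
After Feb 11: 528 on hand, pool $7,451.18 (≈ $14.1121 each)
Feb 13, sell 385: 385/528 × $7,451.18 → $5,433.15
Feb 15, sell 11: 11/143 × $2,018.03 → $155.23
Total COGS = $2,418.82 + $5,433.15 + $155.23 = $8,007.20
Ending inventory (cost pool remaining) = $1,862.80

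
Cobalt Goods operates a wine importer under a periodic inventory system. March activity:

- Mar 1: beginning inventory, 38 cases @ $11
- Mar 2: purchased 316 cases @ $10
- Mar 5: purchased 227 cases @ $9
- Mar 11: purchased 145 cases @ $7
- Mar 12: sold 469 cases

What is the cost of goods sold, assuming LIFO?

COGS = $4,028

Mar 12, 469 sold [LIFO — newest first]: 145 @ $7 + 227 @ $9 + 97 @ $10 = $4,028
Ending inventory: 38 @ $11 + 219 @ $10 = $2,608
Check: goods available $6,636 = COGS $4,028 + ending $2,608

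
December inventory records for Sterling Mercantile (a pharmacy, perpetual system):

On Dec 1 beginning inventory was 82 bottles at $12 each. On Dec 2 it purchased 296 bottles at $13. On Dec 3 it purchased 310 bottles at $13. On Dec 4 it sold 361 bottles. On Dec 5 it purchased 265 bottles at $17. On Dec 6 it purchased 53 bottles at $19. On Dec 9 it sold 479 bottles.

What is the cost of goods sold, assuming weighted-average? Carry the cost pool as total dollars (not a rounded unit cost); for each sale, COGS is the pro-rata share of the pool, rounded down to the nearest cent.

COGS = $11,871.38

After Dec 1: 82 on hand, pool $984.00 (≈ $12.0000 each)
After Dec 2: 378 on hand, pool $4,832.00 (≈ $12.7831 each)
After Dec 3: 688 on hand, pool $8,862.00 (≈ $12.8808 each)
Dec 4, sell 361: 361/688 × $8,862.00 → $4,649.97
After Dec 5: 592 on hand, pool $8,717.03 (≈ $14.7247 each)
After Dec 6: 645 on hand, pool $9,724.03 (≈ $15.0760 each)
Dec 9, sell 479: 479/645 × $9,724.03 → $7,221.41
Total COGS = $4,649.97 + $7,221.41 = $11,871.38
Ending inventory (cost pool remaining) = $2,502.62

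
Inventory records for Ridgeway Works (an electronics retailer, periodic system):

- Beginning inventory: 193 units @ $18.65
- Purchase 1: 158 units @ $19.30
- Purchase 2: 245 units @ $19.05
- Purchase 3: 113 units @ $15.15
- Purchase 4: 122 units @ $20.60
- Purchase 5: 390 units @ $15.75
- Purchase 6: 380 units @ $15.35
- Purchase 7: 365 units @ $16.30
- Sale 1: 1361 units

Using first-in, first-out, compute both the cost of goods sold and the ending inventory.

Sale 1 (1361) [FIFO — oldest first]: 193 @ $18.65 + 158 @ $19.30 + 245 @ $19.05 + 113 @ $15.15 + 122 @ $20.60 + 390 @ $15.75 + 140 @ $15.35 = $23,832.75
Ending inventory: 240 @ $15.35 + 365 @ $16.30 = $9,633.50
Check: goods available $33,466.25 = COGS $23,832.75 + ending $9,633.50

COGS = $23,832.75; ending inventory = $9,633.50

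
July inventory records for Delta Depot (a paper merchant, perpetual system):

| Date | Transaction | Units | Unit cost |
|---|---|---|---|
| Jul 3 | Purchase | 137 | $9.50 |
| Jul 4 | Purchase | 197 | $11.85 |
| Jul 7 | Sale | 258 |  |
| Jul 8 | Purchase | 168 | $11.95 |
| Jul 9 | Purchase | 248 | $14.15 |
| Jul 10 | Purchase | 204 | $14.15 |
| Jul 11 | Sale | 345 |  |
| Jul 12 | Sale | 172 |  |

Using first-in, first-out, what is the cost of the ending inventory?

Jul 7, 258 sold [FIFO — oldest first]: 137 @ $9.50 + 121 @ $11.85 = $2,735.35
Jul 11, 345 sold [FIFO — oldest first]: 76 @ $11.85 + 168 @ $11.95 + 101 @ $14.15 = $4,337.35
Jul 12, 172 sold [FIFO — oldest first]: 147 @ $14.15 + 25 @ $14.15 = $2,433.80
Total COGS = $2,735.35 + $4,337.35 + $2,433.80 = $9,506.50
Ending inventory: 179 @ $14.15 = $2,532.85
Check: goods available $12,039.35 = COGS $9,506.50 + ending $2,532.85

Ending inventory = $2,532.85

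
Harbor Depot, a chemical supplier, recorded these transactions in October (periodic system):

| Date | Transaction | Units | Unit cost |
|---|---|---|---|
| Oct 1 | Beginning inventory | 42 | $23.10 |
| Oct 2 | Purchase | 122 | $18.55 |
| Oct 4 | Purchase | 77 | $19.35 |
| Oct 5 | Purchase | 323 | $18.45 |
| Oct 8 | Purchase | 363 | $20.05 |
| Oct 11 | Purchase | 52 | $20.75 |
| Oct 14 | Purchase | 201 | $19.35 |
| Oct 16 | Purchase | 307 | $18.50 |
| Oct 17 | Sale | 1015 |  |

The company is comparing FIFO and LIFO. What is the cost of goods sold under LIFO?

FIFO COGS: 42 @ $23.10 + 122 @ $18.55 + 77 @ $19.35 + 323 @ $18.45 + 363 @ $20.05 + 52 @ $20.75 + 36 @ $19.35 = $19,736.35
LIFO COGS: 307 @ $18.50 + 201 @ $19.35 + 52 @ $20.75 + 363 @ $20.05 + 92 @ $18.45 = $19,623.40

COGS = $19,623.40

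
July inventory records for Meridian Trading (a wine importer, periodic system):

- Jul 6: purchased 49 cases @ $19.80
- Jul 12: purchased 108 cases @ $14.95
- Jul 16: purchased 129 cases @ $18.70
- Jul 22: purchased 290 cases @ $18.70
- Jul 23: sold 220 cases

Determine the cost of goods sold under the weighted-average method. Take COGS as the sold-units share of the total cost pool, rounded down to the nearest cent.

COGS = $3,979.89

Jul 23, sell 220: 220/576 × $10,420.10 → $3,979.89
Ending inventory (cost pool remaining) = $6,440.21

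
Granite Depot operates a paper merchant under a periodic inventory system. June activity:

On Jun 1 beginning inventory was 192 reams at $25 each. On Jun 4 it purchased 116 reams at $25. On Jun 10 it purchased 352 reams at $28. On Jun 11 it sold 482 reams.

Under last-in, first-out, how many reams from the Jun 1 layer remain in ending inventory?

178

Jun 11, 482 sold [LIFO — newest first]: 352 @ $28 + 116 @ $25 + 14 @ $25 = $13,106
Ending inventory: 178 @ $25 = $4,450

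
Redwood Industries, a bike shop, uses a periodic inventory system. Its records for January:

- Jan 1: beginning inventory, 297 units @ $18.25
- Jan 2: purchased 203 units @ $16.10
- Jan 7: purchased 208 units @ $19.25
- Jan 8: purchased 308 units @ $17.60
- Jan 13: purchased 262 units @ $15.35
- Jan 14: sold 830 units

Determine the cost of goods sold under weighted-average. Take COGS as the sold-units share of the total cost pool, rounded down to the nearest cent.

Jan 14, sell 830: 830/1278 × $22,135.05 → $14,375.65
Ending inventory (cost pool remaining) = $7,759.40
Check: goods available $22,135.05 = COGS $14,375.65 + ending $7,759.40

COGS = $14,375.65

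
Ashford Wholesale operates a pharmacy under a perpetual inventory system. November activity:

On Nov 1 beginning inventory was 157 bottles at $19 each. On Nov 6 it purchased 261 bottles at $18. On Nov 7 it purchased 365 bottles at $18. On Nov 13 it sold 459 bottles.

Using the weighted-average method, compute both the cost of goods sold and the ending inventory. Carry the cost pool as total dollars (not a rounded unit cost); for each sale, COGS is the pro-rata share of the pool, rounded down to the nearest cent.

After Nov 1: 157 on hand, pool $2,983.00 (≈ $19.0000 each)
After Nov 6: 418 on hand, pool $7,681.00 (≈ $18.3756 each)
After Nov 7: 783 on hand, pool $14,251.00 (≈ $18.2005 each)
Nov 13, sell 459: 459/783 × $14,251.00 → $8,354.03
Ending inventory (cost pool remaining) = $5,896.97
Check: goods available $14,251.00 = COGS $8,354.03 + ending $5,896.97

COGS = $8,354.03; ending inventory = $5,896.97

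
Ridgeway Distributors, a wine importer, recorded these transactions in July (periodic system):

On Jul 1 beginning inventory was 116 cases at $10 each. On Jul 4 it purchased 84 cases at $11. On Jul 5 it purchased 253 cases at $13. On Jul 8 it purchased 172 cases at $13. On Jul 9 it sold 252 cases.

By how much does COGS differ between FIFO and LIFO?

$516

FIFO COGS: 116 @ $10 + 84 @ $11 + 52 @ $13 = $2,760
LIFO COGS: 172 @ $13 + 80 @ $13 = $3,276
Difference = |$2,760 − $3,276| = $516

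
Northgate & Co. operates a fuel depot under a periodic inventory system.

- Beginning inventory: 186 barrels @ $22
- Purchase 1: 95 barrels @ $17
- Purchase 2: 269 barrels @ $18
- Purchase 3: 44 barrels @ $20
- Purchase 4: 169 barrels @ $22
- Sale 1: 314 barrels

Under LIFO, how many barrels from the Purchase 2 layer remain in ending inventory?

168

Sale 1 (314) [LIFO — newest first]: 169 @ $22 + 44 @ $20 + 101 @ $18 = $6,416
Ending inventory: 186 @ $22 + 95 @ $17 + 168 @ $18 = $8,731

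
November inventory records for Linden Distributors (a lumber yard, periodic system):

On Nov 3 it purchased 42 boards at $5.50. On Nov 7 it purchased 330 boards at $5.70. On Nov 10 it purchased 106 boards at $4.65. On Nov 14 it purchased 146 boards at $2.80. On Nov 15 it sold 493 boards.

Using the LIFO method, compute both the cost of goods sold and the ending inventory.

COGS = $2,275.40; ending inventory = $738.30

Nov 15, 493 sold [LIFO — newest first]: 146 @ $2.80 + 106 @ $4.65 + 241 @ $5.70 = $2,275.40
Ending inventory: 42 @ $5.50 + 89 @ $5.70 = $738.30
Check: goods available $3,013.70 = COGS $2,275.40 + ending $738.30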